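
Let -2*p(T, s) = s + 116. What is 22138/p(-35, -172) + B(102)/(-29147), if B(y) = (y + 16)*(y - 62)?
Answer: 322562063/408058 ≈ 790.48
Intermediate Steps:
B(y) = (-62 + y)*(16 + y) (B(y) = (16 + y)*(-62 + y) = (-62 + y)*(16 + y))
p(T, s) = -58 - s/2 (p(T, s) = -(s + 116)/2 = -(116 + s)/2 = -58 - s/2)
22138/p(-35, -172) + B(102)/(-29147) = 22138/(-58 - ½*(-172)) + (-992 + 102² - 46*102)/(-29147) = 22138/(-58 + 86) + (-992 + 10404 - 4692)*(-1/29147) = 22138/28 + 4720*(-1/29147) = 22138*(1/28) - 4720/29147 = 11069/14 - 4720/29147 = 322562063/408058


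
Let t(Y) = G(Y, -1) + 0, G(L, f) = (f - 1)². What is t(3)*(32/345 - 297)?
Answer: -409732/345 ≈ -1187.6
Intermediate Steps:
G(L, f) = (-1 + f)²
t(Y) = 4 (t(Y) = (-1 - 1)² + 0 = (-2)² + 0 = 4 + 0 = 4)
t(3)*(32/345 - 297) = 4*(32/345 - 297) = 4*(-102433/345) = -409732/345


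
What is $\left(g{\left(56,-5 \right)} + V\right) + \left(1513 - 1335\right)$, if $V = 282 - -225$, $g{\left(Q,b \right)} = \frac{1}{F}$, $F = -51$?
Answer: $\frac{34934}{51} \approx 684.98$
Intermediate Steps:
$g{\left(Q,b \right)} = - \frac{1}{51}$ ($g{\left(Q,b \right)} = \frac{1}{-51} = - \frac{1}{51}$)
$V = 507$ ($V = 282 + 225 = 507$)
$\left(g{\left(56,-5 \right)} + V\right) + \left(1513 - 1335\right) = \left(- \frac{1}{51} + 507\right) + \left(1513 - 1335\right) = \frac{25856}{51} + \left(1513 - 1335\right) = \frac{25856}{51} + 178 = \frac{34934}{51}$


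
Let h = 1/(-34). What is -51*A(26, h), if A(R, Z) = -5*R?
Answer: 6630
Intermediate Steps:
h = -1/34 ≈ -0.029412
-51*A(26, h) = -(-255)*26 = -51*(-130) = 6630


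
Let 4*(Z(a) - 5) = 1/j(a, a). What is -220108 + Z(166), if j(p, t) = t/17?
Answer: -146148375/664 ≈ -2.2010e+5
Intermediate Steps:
j(p, t) = t/17 (j(p, t) = t*(1/17) = t/17)
Z(a) = 5 + 17/(4*a) (Z(a) = 5 + 1/(4*((a/17))) = 5 + (17/a)/4 = 5 + 17/(4*a))
-220108 + Z(166) = -220108 + (5 + (17/4)/166) = -220108 + (5 + (17/4)*(1/166)) = -220108 + (5 + 17/664) = -220108 + 3337/664 = -146148375/664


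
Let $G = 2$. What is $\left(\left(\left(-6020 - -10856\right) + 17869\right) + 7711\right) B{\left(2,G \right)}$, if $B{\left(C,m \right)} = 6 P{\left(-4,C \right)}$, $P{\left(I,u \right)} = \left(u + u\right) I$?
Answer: $-2919936$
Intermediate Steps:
$P{\left(I,u \right)} = 2 I u$ ($P{\left(I,u \right)} = 2 u I = 2 I u$)
$B{\left(C,m \right)} = - 48 C$ ($B{\left(C,m \right)} = 6 \cdot 2 \left(-4\right) C = 6 \left(- 8 C\right) = - 48 C$)
$\left(\left(\left(-6020 - -10856\right) + 17869\right) + 7711\right) B{\left(2,G \right)} = \left(\left(\left(-6020 - -10856\right) + 17869\right) + 7711\right) \left(\left(-48\right) 2\right) = \left(\left(\left(-6020 + 10856\right) + 17869\right) + 7711\right) \left(-96\right) = \left(\left(4836 + 17869\right) + 7711\right) \left(-96\right) = \left(22705 + 7711\right) \left(-96\right) = 30416 \left(-96\right) = -2919936$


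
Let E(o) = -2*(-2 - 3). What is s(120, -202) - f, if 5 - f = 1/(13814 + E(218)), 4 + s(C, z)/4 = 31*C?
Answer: 205410817/13824 ≈ 14859.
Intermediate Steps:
s(C, z) = -16 + 124*C (s(C, z) = -16 + 4*(31*C) = -16 + 124*C)
E(o) = 10 (E(o) = -2*(-5) = 10)
f = 69119/13824 (f = 5 - 1/(13814 + 10) = 5 - 1/13824 = 69119/13824 ≈ 4.9999)
s(120, -202) - f = (-16 + 124*120) - 1*69119/13824 = (-16 + 14880) - 69119/13824 = 14864 - 69119/13824 = 205410817/13824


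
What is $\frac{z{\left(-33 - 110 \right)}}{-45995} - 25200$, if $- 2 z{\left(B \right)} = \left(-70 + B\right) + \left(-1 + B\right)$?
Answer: $- \frac{2318148357}{91990} \approx -25200.0$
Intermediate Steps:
$z{\left(B \right)} = \frac{71}{2} - B$ ($z{\left(B \right)} = - \frac{\left(-70 + B\right) + \left(-1 + B\right)}{2} = - \frac{-71 + 2 B}{2} = \frac{71}{2} - B$)
$\frac{z{\left(-33 - 110 \right)}}{-45995} - 25200 = \frac{\frac{71}{2} - \left(-33 - 110\right)}{-45995} - 25200 = \left(\frac{71}{2} - \left(-33 - 110\right)\right) \left(- \frac{1}{45995}\right) - 25200 = \left(\frac{71}{2} - -143\right) \left(- \frac{1}{45995}\right) - 25200 = \left(\frac{71}{2} + 143\right) \left(- \frac{1}{45995}\right) - 25200 = \frac{357}{2} \left(- \frac{1}{45995}\right) - 25200 = - \frac{357}{91990} - 25200 = - \frac{2318148357}{91990}$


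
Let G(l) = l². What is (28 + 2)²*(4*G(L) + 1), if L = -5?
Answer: 90900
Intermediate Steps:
(28 + 2)²*(4*G(L) + 1) = (28 + 2)²*(4*(-5)² + 1) = 30²*(4*25 + 1) = 900*(100 + 1) = 900*101 = 90900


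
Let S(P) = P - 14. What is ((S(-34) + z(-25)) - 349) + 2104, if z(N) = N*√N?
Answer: 1707 - 125*I ≈ 1707.0 - 125.0*I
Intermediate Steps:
S(P) = -14 + P
z(N) = N^(3/2)
((S(-34) + z(-25)) - 349) + 2104 = (((-14 - 34) + (-25)^(3/2)) - 349) + 2104 = ((-48 - 125*I) - 349) + 2104 = (-397 - 125*I) + 2104 = 1707 - 125*I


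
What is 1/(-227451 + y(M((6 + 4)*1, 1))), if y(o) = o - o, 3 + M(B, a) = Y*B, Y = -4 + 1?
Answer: -1/227451 ≈ -4.3965e-6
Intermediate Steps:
Y = -3
M(B, a) = -3 - 3*B
y(o) = 0
1/(-227451 + y(M((6 + 4)*1, 1))) = 1/(-227451 + 0) = 1/(-227451) = -1/227451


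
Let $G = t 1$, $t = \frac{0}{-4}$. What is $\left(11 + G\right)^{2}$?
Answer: $121$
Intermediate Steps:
$t = 0$ ($t = 0 \left(- \frac{1}{4}\right) = 0$)
$G = 0$ ($G = 0 \cdot 1 = 0$)
$\left(11 + G\right)^{2} = \left(11 + 0\right)^{2} = 11^{2} = 121$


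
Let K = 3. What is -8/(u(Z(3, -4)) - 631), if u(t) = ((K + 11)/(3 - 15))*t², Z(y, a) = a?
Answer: 24/1949 ≈ 0.012314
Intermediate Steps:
u(t) = -7*t²/6 (u(t) = ((3 + 11)/(3 - 15))*t² = (14/(-12))*t² = (14*(-1/12))*t² = -7*t²/6)
-8/(u(Z(3, -4)) - 631) = -8/(-7/6*(-4)² - 631) = -8/(-7/6*16 - 631) = -8/(-56/3 - 631) = -8/(-1949/3) = -8*(-3/1949) = 24/1949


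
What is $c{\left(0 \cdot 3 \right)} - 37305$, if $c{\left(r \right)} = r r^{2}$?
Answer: $-37305$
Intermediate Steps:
$c{\left(r \right)} = r^{3}$
$c{\left(0 \cdot 3 \right)} - 37305 = \left(0 \cdot 3\right)^{3} - 37305 = 0^{3} - 37305 = 0 - 37305 = -37305$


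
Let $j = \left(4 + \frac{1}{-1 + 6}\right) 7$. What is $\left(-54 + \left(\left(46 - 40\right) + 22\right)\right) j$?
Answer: $- \frac{3822}{5} \approx -764.4$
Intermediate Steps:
$j = \frac{147}{5}$ ($j = \left(4 + \frac{1}{5}\right) 7 = \frac{21}{5} \cdot 7 = \frac{147}{5} \approx 29.4$)
$\left(-54 + \left(\left(46 - 40\right) + 22\right)\right) j = \left(-54 + \left(\left(46 - 40\right) + 22\right)\right) \frac{147}{5} = \left(-54 + \left(6 + 22\right)\right) \frac{147}{5} = \left(-54 + 28\right) \frac{147}{5} = \left(-26\right) \frac{147}{5} = - \frac{3822}{5}$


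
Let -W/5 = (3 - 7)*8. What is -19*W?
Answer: -3040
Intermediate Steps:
W = 160 (W = -5*(3 - 7)*8 = -(-20)*8 = -5*(-32) = 160)
-19*W = -19*160 = -3040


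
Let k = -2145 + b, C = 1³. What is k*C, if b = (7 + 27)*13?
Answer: -1703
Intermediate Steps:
C = 1
b = 442 (b = 34*13 = 442)
k = -1703 (k = -2145 + 442 = -1703)
k*C = -1703*1 = -1703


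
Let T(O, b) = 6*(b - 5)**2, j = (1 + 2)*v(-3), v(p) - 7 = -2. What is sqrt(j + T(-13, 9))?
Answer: sqrt(111) ≈ 10.536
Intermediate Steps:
v(p) = 5 (v(p) = 7 - 2 = 5)
j = 15 (j = (1 + 2)*5 = 3*5 = 15)
T(O, b) = 6*(-5 + b)**2
sqrt(j + T(-13, 9)) = sqrt(15 + 6*(-5 + 9)**2) = sqrt(15 + 6*4**2) = sqrt(15 + 6*16) = sqrt(15 + 96) = sqrt(111)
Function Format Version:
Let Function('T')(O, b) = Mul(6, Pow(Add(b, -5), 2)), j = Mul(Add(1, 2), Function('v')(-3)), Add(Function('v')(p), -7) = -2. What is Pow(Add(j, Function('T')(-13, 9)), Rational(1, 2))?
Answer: Pow(111, Rational(1, 2)) ≈ 10.536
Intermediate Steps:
Function('v')(p) = 5 (Function('v')(p) = Add(7, -2) = 5)
j = 15 (j = Mul(Add(1, 2), 5) = Mul(3, 5) = 15)
Function('T')(O, b) = Mul(6, Pow(Add(-5, b), 2))
Pow(Add(j, Function('T')(-13, 9)), Rational(1, 2)) = Pow(Add(15, Mul(6, Pow(Add(-5, 9), 2))), Rational(1, 2)) = Pow(Add(15, Mul(6, Pow(4, 2))), Rational(1, 2)) = Pow(Add(15, Mul(6, 16)), Rational(1, 2)) = Pow(Add(15, 96), Rational(1, 2)) = Pow(111, Rational(1, 2))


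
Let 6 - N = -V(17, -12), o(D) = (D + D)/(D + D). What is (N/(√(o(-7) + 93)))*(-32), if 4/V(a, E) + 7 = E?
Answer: -1760*√94/893 ≈ -19.108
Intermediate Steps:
o(D) = 1 (o(D) = (2*D)/((2*D)) = (2*D)*(1/(2*D)) = 1)
V(a, E) = 4/(-7 + E)
N = 110/19 (N = 6 - (-1)*4/(-7 - 12) = 6 - (-1)*4/(-19) = 6 - (-1)*4*(-1/19) = 6 - (-1)*(-4)/19 = 6 - 1*4/19 = 6 - 4/19 = 110/19 ≈ 5.7895)
(N/(√(o(-7) + 93)))*(-32) = (110/(19*(√(1 + 93))))*(-32) = (110/(19*(√94)))*(-32) = (110*(√94/94)/19)*(-32) = (55*√94/893)*(-32) = -1760*√94/893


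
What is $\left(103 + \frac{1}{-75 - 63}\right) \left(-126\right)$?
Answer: $- \frac{298473}{23} \approx -12977.0$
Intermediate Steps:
$\left(103 + \frac{1}{-75 - 63}\right) \left(-126\right) = \left(103 + \frac{1}{-138}\right) \left(-126\right) = \left(103 - \frac{1}{138}\right) \left(-126\right) = \frac{14213}{138} \left(-126\right) = - \frac{298473}{23}$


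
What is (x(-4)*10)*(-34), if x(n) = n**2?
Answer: -5440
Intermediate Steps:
(x(-4)*10)*(-34) = ((-4)**2*10)*(-34) = (16*10)*(-34) = 160*(-34) = -5440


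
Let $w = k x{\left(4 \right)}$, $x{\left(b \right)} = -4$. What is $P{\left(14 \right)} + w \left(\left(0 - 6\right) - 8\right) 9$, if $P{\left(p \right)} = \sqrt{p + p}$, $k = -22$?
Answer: $-11088 + 2 \sqrt{7} \approx -11083.0$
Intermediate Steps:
$P{\left(p \right)} = \sqrt{2} \sqrt{p}$ ($P{\left(p \right)} = \sqrt{2 p} = \sqrt{2} \sqrt{p}$)
$w = 88$ ($w = \left(-22\right) \left(-4\right) = 88$)
$P{\left(14 \right)} + w \left(\left(0 - 6\right) - 8\right) 9 = \sqrt{2} \sqrt{14} + 88 \left(\left(0 - 6\right) - 8\right) 9 = 2 \sqrt{7} + 88 \left(\left(0 - 6\right) - 8\right) 9 = 2 \sqrt{7} + 88 \left(-6 - 8\right) 9 = 2 \sqrt{7} + 88 \left(\left(-14\right) 9\right) = 2 \sqrt{7} + 88 \left(-126\right) = 2 \sqrt{7} - 11088 = -11088 + 2 \sqrt{7}$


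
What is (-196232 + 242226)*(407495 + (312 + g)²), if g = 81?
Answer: 25846052336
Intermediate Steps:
(-196232 + 242226)*(407495 + (312 + g)²) = (-196232 + 242226)*(407495 + (312 + 81)²) = 45994*(407495 + 393²) = 45994*(407495 + 154449) = 45994*561944 = 25846052336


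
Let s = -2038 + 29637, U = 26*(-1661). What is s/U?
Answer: -193/302 ≈ -0.63907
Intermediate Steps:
U = -43186
s = 27599
s/U = 27599/(-43186) = 27599*(-1/43186) = -193/302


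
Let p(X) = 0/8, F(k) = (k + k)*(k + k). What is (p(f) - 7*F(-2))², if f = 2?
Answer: 12544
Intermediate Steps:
F(k) = 4*k² (F(k) = (2*k)*(2*k) = 4*k²)
p(X) = 0 (p(X) = 0*(⅛) = 0)
(p(f) - 7*F(-2))² = (0 - 28*(-2)²)² = (0 - 28*4)² = (0 - 7*16)² = (0 - 112)² = (-112)² = 12544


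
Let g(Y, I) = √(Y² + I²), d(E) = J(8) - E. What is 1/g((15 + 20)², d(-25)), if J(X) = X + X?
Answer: √1502306/1502306 ≈ 0.00081587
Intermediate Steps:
J(X) = 2*X
d(E) = 16 - E (d(E) = 2*8 - E = 16 - E)
g(Y, I) = √(I² + Y²)
1/g((15 + 20)², d(-25)) = 1/(√((16 - 1*(-25))² + ((15 + 20)²)²)) = 1/(√((16 + 25)² + (35²)²)) = 1/(√(41² + 1225²)) = 1/(√(1681 + 1500625)) = 1/(√1502306) = √1502306/1502306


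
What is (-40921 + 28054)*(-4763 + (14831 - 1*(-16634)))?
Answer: -343574634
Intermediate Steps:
(-40921 + 28054)*(-4763 + (14831 - 1*(-16634))) = -12867*(-4763 + (14831 + 16634)) = -12867*(-4763 + 31465) = -12867*26702 = -343574634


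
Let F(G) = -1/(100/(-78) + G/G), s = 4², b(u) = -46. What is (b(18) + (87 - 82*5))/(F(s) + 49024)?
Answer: -4059/539303 ≈ -0.0075264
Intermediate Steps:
s = 16
F(G) = 39/11 (F(G) = -1/(100*(-1/78) + 1) = -1/(-50/39 + 1) = -1/(-11/39) = -1*(-39/11) = 39/11)
(b(18) + (87 - 82*5))/(F(s) + 49024) = (-46 + (87 - 82*5))/(39/11 + 49024) = (-46 + (87 - 410))/(539303/11) = (-46 - 323)*(11/539303) = -369*11/539303 = -4059/539303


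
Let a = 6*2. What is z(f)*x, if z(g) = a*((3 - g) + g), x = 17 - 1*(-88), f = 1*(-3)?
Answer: 3780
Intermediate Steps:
a = 12
f = -3
x = 105 (x = 17 + 88 = 105)
z(g) = 36 (z(g) = 12*((3 - g) + g) = 12*3 = 36)
z(f)*x = 36*105 = 3780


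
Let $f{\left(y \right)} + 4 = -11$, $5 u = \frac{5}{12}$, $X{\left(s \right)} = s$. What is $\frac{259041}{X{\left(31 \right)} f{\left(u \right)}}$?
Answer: $- \frac{86347}{155} \approx -557.08$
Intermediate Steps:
$u = \frac{1}{12}$ ($u = \frac{5 \cdot \frac{1}{12}}{5} = \frac{1}{5} \cdot \frac{5}{12} = \frac{1}{12} \approx 0.083333$)
$f{\left(y \right)} = -15$ ($f{\left(y \right)} = -4 - 11 = -15$)
$\frac{259041}{X{\left(31 \right)} f{\left(u \right)}} = \frac{259041}{31 \left(-15\right)} = \frac{259041}{-465} = 259041 \left(- \frac{1}{465}\right) = - \frac{86347}{155}$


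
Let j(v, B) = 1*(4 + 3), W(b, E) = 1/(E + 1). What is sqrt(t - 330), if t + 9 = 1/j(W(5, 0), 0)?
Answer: 2*I*sqrt(4151)/7 ≈ 18.408*I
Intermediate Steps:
W(b, E) = 1/(1 + E)
j(v, B) = 7 (j(v, B) = 1*7 = 7)
t = -62/7 (t = -9 + 1/7 = -62/7 ≈ -8.8571)
sqrt(t - 330) = sqrt(-62/7 - 330) = sqrt(-2372/7) = 2*I*sqrt(4151)/7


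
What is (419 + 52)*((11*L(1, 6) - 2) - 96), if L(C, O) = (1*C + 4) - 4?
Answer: -40977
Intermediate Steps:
L(C, O) = C (L(C, O) = (C + 4) - 4 = (4 + C) - 4 = C)
(419 + 52)*((11*L(1, 6) - 2) - 96) = (419 + 52)*((11*1 - 2) - 96) = 471*((11 - 2) - 96) = 471*(9 - 96) = 471*(-87) = -40977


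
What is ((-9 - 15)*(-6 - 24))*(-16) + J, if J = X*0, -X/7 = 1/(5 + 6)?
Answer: -11520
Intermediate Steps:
X = -7/11 (X = -7/(5 + 6) = -7/11 ≈ -0.63636)
J = 0 (J = -7/11*0 = 0)
((-9 - 15)*(-6 - 24))*(-16) + J = ((-9 - 15)*(-6 - 24))*(-16) + 0 = -24*(-30)*(-16) + 0 = 720*(-16) + 0 = -11520 + 0 = -11520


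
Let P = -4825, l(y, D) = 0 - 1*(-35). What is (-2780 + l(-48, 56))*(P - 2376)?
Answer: 19766745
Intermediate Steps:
l(y, D) = 35 (l(y, D) = 0 + 35 = 35)
(-2780 + l(-48, 56))*(P - 2376) = (-2780 + 35)*(-4825 - 2376) = -2745*(-7201) = 19766745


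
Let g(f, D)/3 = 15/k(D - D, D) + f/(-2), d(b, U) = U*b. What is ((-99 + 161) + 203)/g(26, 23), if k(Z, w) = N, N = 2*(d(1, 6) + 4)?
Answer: -1060/147 ≈ -7.2109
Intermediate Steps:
N = 20 (N = 2*(6*1 + 4) = 2*(6 + 4) = 2*10 = 20)
k(Z, w) = 20
g(f, D) = 9/4 - 3*f/2 (g(f, D) = 3*(15/20 + f/(-2)) = 3*(15*(1/20) + f*(-½)) = 3*(¾ - f/2) = 9/4 - 3*f/2)
((-99 + 161) + 203)/g(26, 23) = ((-99 + 161) + 203)/(9/4 - 3/2*26) = (62 + 203)/(9/4 - 39) = 265/(-147/4) = 265*(-4/147) = -1060/147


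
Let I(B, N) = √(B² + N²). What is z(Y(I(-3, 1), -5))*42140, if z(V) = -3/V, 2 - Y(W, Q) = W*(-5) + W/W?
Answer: 42140/83 - 210700*√10/83 ≈ -7519.9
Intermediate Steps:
Y(W, Q) = 1 + 5*W (Y(W, Q) = 2 - (W*(-5) + W/W) = 2 - (-5*W + 1) = 2 - (1 - 5*W) = 2 + (-1 + 5*W) = 1 + 5*W)
z(Y(I(-3, 1), -5))*42140 = -3/(1 + 5*√((-3)² + 1²))*42140 = -3/(1 + 5*√(9 + 1))*42140 = -3/(1 + 5*√10)*42140 = -126420/(1 + 5*√10)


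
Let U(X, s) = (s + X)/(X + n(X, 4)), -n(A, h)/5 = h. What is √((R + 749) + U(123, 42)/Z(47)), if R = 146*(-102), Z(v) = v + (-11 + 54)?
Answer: I*√5401544334/618 ≈ 118.92*I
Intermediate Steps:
n(A, h) = -5*h
U(X, s) = (X + s)/(-20 + X) (U(X, s) = (s + X)/(X - 5*4) = (X + s)/(X - 20) = (X + s)/(-20 + X))
Z(v) = 43 + v (Z(v) = v + 43 = 43 + v)
R = -14892
√((R + 749) + U(123, 42)/Z(47)) = √((-14892 + 749) + ((123 + 42)/(-20 + 123))/(43 + 47)) = √(-14143 + (165/103)/90) = √(-14143 + ((1/103)*165)*(1/90)) = √(-14143 + (165/103)*(1/90)) = √(-14143 + 11/618) = √(-8740363/618) = I*√5401544334/618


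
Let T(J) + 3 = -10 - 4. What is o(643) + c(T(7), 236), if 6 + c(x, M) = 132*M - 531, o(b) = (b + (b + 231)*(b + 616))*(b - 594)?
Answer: 53980056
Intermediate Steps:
T(J) = -17 (T(J) = -3 + (-10 - 4) = -3 - 14 = -17)
o(b) = (-594 + b)*(b + (231 + b)*(616 + b)) (o(b) = (b + (231 + b)*(616 + b))*(-594 + b) = (-594 + b)*(b + (231 + b)*(616 + b)))
c(x, M) = -537 + 132*M (c(x, M) = -6 + (132*M - 531) = -6 + (-531 + 132*M) = -537 + 132*M)
o(643) + c(T(7), 236) = (-84523824 + 643³ - 361416*643 + 254*643²) + (-537 + 132*236) = (-84523824 + 265847707 - 232390488 + 254*413449) + (-537 + 31152) = (-84523824 + 265847707 - 232390488 + 105016046) + 30615 = 53949441 + 30615 = 53980056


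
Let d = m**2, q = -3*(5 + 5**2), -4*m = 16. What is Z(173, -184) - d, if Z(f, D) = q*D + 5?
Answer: 16549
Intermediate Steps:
m = -4 (m = -1/4*16 = -4)
q = -90 (q = -3*(5 + 25) = -3*30 = -90)
Z(f, D) = 5 - 90*D (Z(f, D) = -90*D + 5 = 5 - 90*D)
d = 16 (d = (-4)**2 = 16)
Z(173, -184) - d = (5 - 90*(-184)) - 1*16 = (5 + 16560) - 16 = 16565 - 16 = 16549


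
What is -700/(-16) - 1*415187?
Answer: -1660573/4 ≈ -4.1514e+5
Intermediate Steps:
-700/(-16) - 1*415187 = -1/16*(-700) - 415187 = 175/4 - 415187 = -1660573/4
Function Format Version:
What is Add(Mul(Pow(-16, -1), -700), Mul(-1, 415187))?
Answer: Rational(-1660573, 4) ≈ -4.1514e+5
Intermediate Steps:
Add(Mul(Pow(-16, -1), -700), Mul(-1, 415187)) = Add(Mul(Rational(-1, 16), -700), -415187) = Add(Rational(175, 4), -415187) = Rational(-1660573, 4)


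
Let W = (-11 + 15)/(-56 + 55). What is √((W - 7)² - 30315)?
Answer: I*√30194 ≈ 173.76*I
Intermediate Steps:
W = -4 (W = 4/(-1) = 4*(-1) = -4)
√((W - 7)² - 30315) = √((-4 - 7)² - 30315) = √((-11)² - 30315) = √(121 - 30315) = √(-30194) = I*√30194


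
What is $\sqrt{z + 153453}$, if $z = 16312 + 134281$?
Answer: $\sqrt{304046} \approx 551.4$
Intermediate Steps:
$z = 150593$
$\sqrt{z + 153453} = \sqrt{150593 + 153453} = \sqrt{304046}$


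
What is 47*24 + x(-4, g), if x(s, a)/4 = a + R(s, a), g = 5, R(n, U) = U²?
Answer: 1248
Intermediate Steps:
x(s, a) = 4*a + 4*a² (x(s, a) = 4*(a + a²) = 4*a + 4*a²)
47*24 + x(-4, g) = 47*24 + 4*5*(1 + 5) = 1128 + 4*5*6 = 1128 + 120 = 1248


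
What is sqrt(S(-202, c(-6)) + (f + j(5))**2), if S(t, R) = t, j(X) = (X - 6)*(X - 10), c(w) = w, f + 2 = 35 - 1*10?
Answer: sqrt(582) ≈ 24.125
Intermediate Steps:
f = 23 (f = -2 + (35 - 1*10) = -2 + (35 - 10) = -2 + 25 = 23)
j(X) = (-10 + X)*(-6 + X) (j(X) = (-6 + X)*(-10 + X) = (-10 + X)*(-6 + X))
sqrt(S(-202, c(-6)) + (f + j(5))**2) = sqrt(-202 + (23 + (60 + 5**2 - 16*5))**2) = sqrt(-202 + (23 + (60 + 25 - 80))**2) = sqrt(-202 + (23 + 5)**2) = sqrt(-202 + 28**2) = sqrt(-202 + 784) = sqrt(582)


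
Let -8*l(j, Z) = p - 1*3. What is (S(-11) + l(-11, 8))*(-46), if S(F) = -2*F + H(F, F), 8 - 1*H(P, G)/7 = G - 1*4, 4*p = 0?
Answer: -33741/4 ≈ -8435.3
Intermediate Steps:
p = 0 (p = (¼)*0 = 0)
H(P, G) = 84 - 7*G (H(P, G) = 56 - 7*(G - 1*4) = 56 - 7*(G - 4) = 56 - 7*(-4 + G) = 56 + (28 - 7*G) = 84 - 7*G)
l(j, Z) = 3/8 (l(j, Z) = -(0 - 1*3)/8 = -(0 - 3)/8 = -⅛*(-3) = 3/8)
S(F) = 84 - 9*F (S(F) = -2*F + (84 - 7*F) = 84 - 9*F)
(S(-11) + l(-11, 8))*(-46) = ((84 - 9*(-11)) + 3/8)*(-46) = ((84 + 99) + 3/8)*(-46) = (183 + 3/8)*(-46) = (1467/8)*(-46) = -33741/4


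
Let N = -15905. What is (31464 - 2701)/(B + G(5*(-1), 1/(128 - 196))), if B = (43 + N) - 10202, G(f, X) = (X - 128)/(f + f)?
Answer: -3911768/3542963 ≈ -1.1041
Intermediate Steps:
G(f, X) = (-128 + X)/(2*f) (G(f, X) = (-128 + X)/((2*f)) = (-128 + X)*(1/(2*f)) = (-128 + X)/(2*f))
B = -26064 (B = (43 - 15905) - 10202 = -15862 - 10202 = -26064)
(31464 - 2701)/(B + G(5*(-1), 1/(128 - 196))) = (31464 - 2701)/(-26064 + (-128 + 1/(128 - 196))/(2*((5*(-1))))) = 28763/(-26064 + (½)*(-128 + 1/(-68))/(-5)) = 28763/(-26064 + (½)*(-⅕)*(-128 - 1/68)) = 28763/(-26064 + (½)*(-⅕)*(-8705/68)) = 28763/(-26064 + 1741/136) = 28763/(-3542963/136) = 28763*(-136/3542963) = -3911768/3542963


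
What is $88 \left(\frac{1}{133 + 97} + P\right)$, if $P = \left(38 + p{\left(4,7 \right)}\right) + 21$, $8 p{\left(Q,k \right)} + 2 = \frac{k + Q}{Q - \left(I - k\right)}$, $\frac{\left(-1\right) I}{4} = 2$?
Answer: $\frac{11311201}{2185} \approx 5176.8$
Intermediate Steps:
$I = -8$ ($I = \left(-4\right) 2 = -8$)
$p{\left(Q,k \right)} = - \frac{1}{4} + \frac{Q + k}{8 \left(8 + Q + k\right)}$ ($p{\left(Q,k \right)} = - \frac{1}{4} + \frac{\left(k + Q\right) \frac{1}{Q + \left(k - -8\right)}}{8} = - \frac{1}{4} + \frac{\left(Q + k\right) \frac{1}{Q + \left(k + 8\right)}}{8} = - \frac{1}{4} + \frac{\left(Q + k\right) \frac{1}{Q + \left(8 + k\right)}}{8} = - \frac{1}{4} + \frac{\left(Q + k\right) \frac{1}{8 + Q + k}}{8} = - \frac{1}{4} + \frac{\frac{1}{8 + Q + k} \left(Q + k\right)}{8} = - \frac{1}{4} + \frac{Q + k}{8 \left(8 + Q + k\right)}$)
$P = \frac{8941}{152}$ ($P = \left(38 + \frac{-16 - 4 - 7}{8 \left(8 + 4 + 7\right)}\right) + 21 = \left(38 + \frac{-16 - 4 - 7}{8 \cdot 19}\right) + 21 = \left(38 + \frac{1}{8} \cdot \frac{1}{19} \left(-27\right)\right) + 21 = \left(38 - \frac{27}{152}\right) + 21 = \frac{5749}{152} + 21 = \frac{8941}{152} \approx 58.822$)
$88 \left(\frac{1}{133 + 97} + P\right) = 88 \left(\frac{1}{133 + 97} + \frac{8941}{152}\right) = 88 \left(\frac{1}{230} + \frac{8941}{152}\right) = 88 \cdot \frac{1028291}{17480} = \frac{11311201}{2185}$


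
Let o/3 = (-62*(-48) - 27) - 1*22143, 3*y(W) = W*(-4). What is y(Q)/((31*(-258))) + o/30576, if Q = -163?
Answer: -16685215/8733816 ≈ -1.9104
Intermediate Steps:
y(W) = -4*W/3 (y(W) = (W*(-4))/3 = (-4*W)/3 = -4*W/3)
o = -57582 (o = 3*((-62*(-48) - 27) - 1*22143) = 3*((2976 - 27) - 22143) = 3*(2949 - 22143) = 3*(-19194) = -57582)
y(Q)/((31*(-258))) + o/30576 = (-4/3*(-163))/((31*(-258))) - 57582/30576 = (652/3)/(-7998) - 57582*1/30576 = (652/3)*(-1/7998) - 1371/728 = -326/11997 - 1371/728 = -16685215/8733816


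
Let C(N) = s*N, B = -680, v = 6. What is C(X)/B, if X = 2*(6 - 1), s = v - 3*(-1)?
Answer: -9/68 ≈ -0.13235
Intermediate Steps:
s = 9 (s = 6 - 3*(-1) = 6 + 3 = 9)
X = 10 (X = 2*5 = 10)
C(N) = 9*N
C(X)/B = (9*10)/(-680) = 90*(-1/680) = -9/68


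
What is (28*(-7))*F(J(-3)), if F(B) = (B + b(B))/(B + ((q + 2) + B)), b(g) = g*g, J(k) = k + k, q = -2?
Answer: 490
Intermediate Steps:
J(k) = 2*k
b(g) = g²
F(B) = (B + B²)/(2*B) (F(B) = (B + B²)/(B + ((-2 + 2) + B)) = (B + B²)/(B + (0 + B)) = (B + B²)/(B + B) = (B + B²)/((2*B)) = (B + B²)*(1/(2*B)) = (B + B²)/(2*B))
(28*(-7))*F(J(-3)) = (28*(-7))*(½ + (2*(-3))/2) = -196*(½ + (½)*(-6)) = -196*(½ - 3) = -196*(-5/2) = 490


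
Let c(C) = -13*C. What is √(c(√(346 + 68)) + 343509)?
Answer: √(343509 - 39*√46) ≈ 585.87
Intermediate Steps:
√(c(√(346 + 68)) + 343509) = √(-13*√(346 + 68) + 343509) = √(-39*√46 + 343509) = √(343509 - 39*√46)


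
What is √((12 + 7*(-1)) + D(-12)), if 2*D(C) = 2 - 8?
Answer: √2 ≈ 1.4142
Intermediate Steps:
D(C) = -3 (D(C) = (2 - 8)/2 = (½)*(-6) = -3)
√((12 + 7*(-1)) + D(-12)) = √((12 + 7*(-1)) - 3) = √((12 - 7) - 3) = √(5 - 3) = √2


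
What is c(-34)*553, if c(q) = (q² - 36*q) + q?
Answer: 1297338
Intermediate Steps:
c(q) = q² - 35*q
c(-34)*553 = -34*(-35 - 34)*553 = -34*(-69)*553 = 2346*553 = 1297338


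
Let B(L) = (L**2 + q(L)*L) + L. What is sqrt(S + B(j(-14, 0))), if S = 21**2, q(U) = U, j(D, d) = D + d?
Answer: 3*sqrt(91) ≈ 28.618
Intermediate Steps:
B(L) = L + 2*L**2 (B(L) = (L**2 + L*L) + L = (L**2 + L**2) + L = 2*L**2 + L = L + 2*L**2)
S = 441
sqrt(S + B(j(-14, 0))) = sqrt(441 + (-14 + 0)*(1 + 2*(-14 + 0))) = sqrt(441 - 14*(1 + 2*(-14))) = sqrt(441 - 14*(1 - 28)) = sqrt(441 - 14*(-27)) = sqrt(441 + 378) = sqrt(819) = 3*sqrt(91)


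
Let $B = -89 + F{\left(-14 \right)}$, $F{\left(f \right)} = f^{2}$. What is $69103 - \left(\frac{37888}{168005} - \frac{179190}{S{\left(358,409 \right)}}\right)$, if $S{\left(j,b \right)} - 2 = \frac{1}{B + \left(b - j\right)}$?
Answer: $\frac{8436807805859}{53257585} \approx 1.5842 \cdot 10^{5}$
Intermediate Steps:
$B = 107$ ($B = -89 + \left(-14\right)^{2} = -89 + 196 = 107$)
$S{\left(j,b \right)} = 2 + \frac{1}{107 + b - j}$ ($S{\left(j,b \right)} = 2 + \frac{1}{107 + \left(b - j\right)} = 2 + \frac{1}{107 + b - j}$)
$69103 - \left(\frac{37888}{168005} - \frac{179190}{S{\left(358,409 \right)}}\right) = 69103 - \left(\frac{37888}{168005} - \frac{179190}{\frac{1}{-107 + 358 - 409} \left(-215 - 818 + 2 \cdot 358\right)}\right) = 69103 - \left(37888 \cdot \frac{1}{168005} - \frac{179190}{\frac{1}{-107 + 358 - 409} \left(-215 - 818 + 716\right)}\right) = 69103 - \left(\frac{37888}{168005} - \frac{179190}{\frac{1}{-158} \left(-317\right)}\right) = 69103 - \left(\frac{37888}{168005} - \frac{179190}{\left(- \frac{1}{158}\right) \left(-317\right)}\right) = 69103 - \left(\frac{37888}{168005} - \frac{179190}{\frac{317}{158}}\right) = 69103 - \left(\frac{37888}{168005} - \frac{28312020}{317}\right) = 69103 - - \frac{4756548909604}{53257585} = 69103 + \frac{4756548909604}{53257585} = \frac{8436807805859}{53257585}$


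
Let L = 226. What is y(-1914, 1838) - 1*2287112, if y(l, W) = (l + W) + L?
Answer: -2286962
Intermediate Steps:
y(l, W) = 226 + W + l (y(l, W) = (l + W) + 226 = (W + l) + 226 = 226 + W + l)
y(-1914, 1838) - 1*2287112 = (226 + 1838 - 1914) - 1*2287112 = 150 - 2287112 = -2286962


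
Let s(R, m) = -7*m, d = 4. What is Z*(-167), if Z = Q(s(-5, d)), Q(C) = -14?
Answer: 2338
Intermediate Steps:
Z = -14
Z*(-167) = -14*(-167) = 2338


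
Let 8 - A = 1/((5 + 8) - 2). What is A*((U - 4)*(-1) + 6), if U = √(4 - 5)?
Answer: 870/11 - 87*I/11 ≈ 79.091 - 7.9091*I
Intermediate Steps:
A = 87/11 (A = 8 - 1/((5 + 8) - 2) = 8 - 1/(13 - 2) = 8 - 1/11 = 87/11 ≈ 7.9091)
U = I (U = √(-1) = I ≈ 1.0*I)
A*((U - 4)*(-1) + 6) = 87*((I - 4)*(-1) + 6)/11 = 87*((-4 + I)*(-1) + 6)/11 = 87*((4 - I) + 6)/11 = 87*(10 - I)/11 = 870/11 - 87*I/11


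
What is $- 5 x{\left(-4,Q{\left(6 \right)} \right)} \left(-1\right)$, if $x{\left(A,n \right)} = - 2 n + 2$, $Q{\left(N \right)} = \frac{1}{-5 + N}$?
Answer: $0$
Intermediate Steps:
$x{\left(A,n \right)} = 2 - 2 n$
$- 5 x{\left(-4,Q{\left(6 \right)} \right)} \left(-1\right) = - 5 \left(2 - \frac{2}{-5 + 6}\right) \left(-1\right) = - 5 \left(2 - \frac{2}{1}\right) \left(-1\right) = - 5 \left(2 - 2\right) \left(-1\right) = \left(-5\right) 0 \left(-1\right) = 0 \left(-1\right) = 0$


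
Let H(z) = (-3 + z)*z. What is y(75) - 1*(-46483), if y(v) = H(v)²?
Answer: 29206483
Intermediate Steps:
H(z) = z*(-3 + z)
y(v) = v²*(-3 + v)² (y(v) = (v*(-3 + v))² = v²*(-3 + v)²)
y(75) - 1*(-46483) = 75²*(-3 + 75)² - 1*(-46483) = 5625*72² + 46483 = 5625*5184 + 46483 = 29160000 + 46483 = 29206483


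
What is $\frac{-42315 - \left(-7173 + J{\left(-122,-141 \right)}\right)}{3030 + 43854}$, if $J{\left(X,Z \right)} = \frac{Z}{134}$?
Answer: $- \frac{1569629}{2094152} \approx -0.74953$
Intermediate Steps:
$J{\left(X,Z \right)} = \frac{Z}{134}$ ($J{\left(X,Z \right)} = Z \frac{1}{134} = \frac{Z}{134}$)
$\frac{-42315 - \left(-7173 + J{\left(-122,-141 \right)}\right)}{3030 + 43854} = \frac{-42315 + \left(7173 - \frac{1}{134} \left(-141\right)\right)}{3030 + 43854} = \frac{-42315 + \left(7173 - - \frac{141}{134}\right)}{46884} = \left(-42315 + \left(7173 + \frac{141}{134}\right)\right) \frac{1}{46884} = \left(-42315 + \frac{961323}{134}\right) \frac{1}{46884} = \left(- \frac{4708887}{134}\right) \frac{1}{46884} = - \frac{1569629}{2094152}$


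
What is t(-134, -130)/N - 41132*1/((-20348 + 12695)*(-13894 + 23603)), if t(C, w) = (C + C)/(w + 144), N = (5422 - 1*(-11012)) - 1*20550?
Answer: 265278431/50971842222 ≈ 0.0052044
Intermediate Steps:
N = -4116 (N = (5422 + 11012) - 20550 = 16434 - 20550 = -4116)
t(C, w) = 2*C/(144 + w) (t(C, w) = (2*C)/(144 + w) = 2*C/(144 + w))
t(-134, -130)/N - 41132*1/((-20348 + 12695)*(-13894 + 23603)) = (2*(-134)/(144 - 130))/(-4116) - 41132*1/((-20348 + 12695)*(-13894 + 23603)) = (2*(-134)/14)*(-1/4116) - 41132/(9709*(-7653)) = (2*(-134)*(1/14))*(-1/4116) - 41132/(-74302977) = -134/7*(-1/4116) - 41132*(-1/74302977) = 67/14406 + 5876/10614711 = 265278431/50971842222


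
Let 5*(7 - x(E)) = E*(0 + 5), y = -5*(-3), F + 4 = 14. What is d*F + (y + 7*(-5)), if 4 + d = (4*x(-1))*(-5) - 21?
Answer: -1870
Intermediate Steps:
F = 10 (F = -4 + 14 = 10)
y = 15
x(E) = 7 - E (x(E) = 7 - E*(0 + 5)/5 = 7 - E*5/5 = 7 - E)
d = -185 (d = -4 + ((4*(7 - 1*(-1)))*(-5) - 21) = -4 + ((4*(7 + 1))*(-5) - 21) = -4 + ((4*8)*(-5) - 21) = -4 + (32*(-5) - 21) = -4 + (-160 - 21) = -4 - 181 = -185)
d*F + (y + 7*(-5)) = -185*10 + (15 + 7*(-5)) = -1850 + (15 - 35) = -1850 - 20 = -1870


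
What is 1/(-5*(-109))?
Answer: 1/545 ≈ 0.0018349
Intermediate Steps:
1/(-5*(-109)) = 1/545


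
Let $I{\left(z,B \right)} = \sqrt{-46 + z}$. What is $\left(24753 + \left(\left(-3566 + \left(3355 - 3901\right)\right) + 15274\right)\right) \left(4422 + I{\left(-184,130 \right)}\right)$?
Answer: $158816130 + 35915 i \sqrt{230} \approx 1.5882 \cdot 10^{8} + 5.4468 \cdot 10^{5} i$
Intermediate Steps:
$\left(24753 + \left(\left(-3566 + \left(3355 - 3901\right)\right) + 15274\right)\right) \left(4422 + I{\left(-184,130 \right)}\right) = \left(24753 + \left(\left(-3566 + \left(3355 - 3901\right)\right) + 15274\right)\right) \left(4422 + \sqrt{-46 - 184}\right) = \left(24753 + \left(\left(-3566 + \left(3355 - 3901\right)\right) + 15274\right)\right) \left(4422 + \sqrt{-230}\right) = \left(24753 + \left(\left(-3566 - 546\right) + 15274\right)\right) \left(4422 + i \sqrt{230}\right) = \left(24753 + \left(-4112 + 15274\right)\right) \left(4422 + i \sqrt{230}\right) = \left(24753 + 11162\right) \left(4422 + i \sqrt{230}\right) = 35915 \left(4422 + i \sqrt{230}\right) = 158816130 + 35915 i \sqrt{230}$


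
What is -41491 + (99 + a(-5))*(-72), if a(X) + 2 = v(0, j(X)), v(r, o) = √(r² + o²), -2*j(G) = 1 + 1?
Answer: -48547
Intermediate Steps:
j(G) = -1 (j(G) = -(1 + 1)/2 = -½*2 = -1)
v(r, o) = √(o² + r²)
a(X) = -1 (a(X) = -2 + √((-1)² + 0²) = -2 + √(1 + 0) = -2 + √1 = -2 + 1 = -1)
-41491 + (99 + a(-5))*(-72) = -41491 + (99 - 1)*(-72) = -41491 + 98*(-72) = -41491 - 7056 = -48547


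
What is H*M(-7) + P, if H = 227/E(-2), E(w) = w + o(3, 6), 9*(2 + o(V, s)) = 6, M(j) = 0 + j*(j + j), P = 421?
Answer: -31264/5 ≈ -6252.8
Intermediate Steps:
M(j) = 2*j**2 (M(j) = 0 + j*(2*j) = 0 + 2*j**2 = 2*j**2)
o(V, s) = -4/3 (o(V, s) = -2 + (1/9)*6 = -2 + 2/3 = -4/3)
E(w) = -4/3 + w (E(w) = w - 4/3 = -4/3 + w)
H = -681/10 (H = 227/(-4/3 - 2) = 227/(-10/3) = 227*(-3/10) = -681/10 ≈ -68.100)
H*M(-7) + P = -681*(-7)**2/5 + 421 = -681*49/5 + 421 = -681/10*98 + 421 = -33369/5 + 421 = -31264/5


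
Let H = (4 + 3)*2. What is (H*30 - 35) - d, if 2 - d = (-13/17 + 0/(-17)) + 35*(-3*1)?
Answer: 4713/17 ≈ 277.24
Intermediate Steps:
H = 14 (H = 7*2 = 14)
d = 1832/17 (d = 2 - ((-13/17 + 0/(-17)) + 35*(-3*1)) = 2 - ((-13*1/17 + 0*(-1/17)) + 35*(-3)) = 2 - ((-13/17 + 0) - 105) = 2 - (-13/17 - 105) = 2 - 1*(-1798/17) = 2 + 1798/17 = 1832/17 ≈ 107.76)
(H*30 - 35) - d = (14*30 - 35) - 1*1832/17 = (420 - 35) - 1832/17 = 385 - 1832/17 = 4713/17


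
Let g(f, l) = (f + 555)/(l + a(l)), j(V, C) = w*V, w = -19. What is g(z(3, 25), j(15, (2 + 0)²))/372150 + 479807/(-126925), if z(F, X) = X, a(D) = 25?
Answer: -92851438259/24562272150 ≈ -3.7802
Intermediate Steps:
j(V, C) = -19*V
g(f, l) = (555 + f)/(25 + l) (g(f, l) = (f + 555)/(l + 25) = (555 + f)/(25 + l))
g(z(3, 25), j(15, (2 + 0)²))/372150 + 479807/(-126925) = ((555 + 25)/(25 - 19*15))/372150 + 479807/(-126925) = (580/(25 - 285))*(1/372150) + 479807*(-1/126925) = (580/(-260))*(1/372150) - 479807/126925 = -1/260*580*(1/372150) - 479807/126925 = -29/13*1/372150 - 479807/126925 = -29/4837950 - 479807/126925 = -92851438259/24562272150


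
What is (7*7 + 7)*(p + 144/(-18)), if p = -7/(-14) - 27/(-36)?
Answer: -378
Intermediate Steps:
p = 5/4 (p = -7*(-1/14) - 27*(-1/36) = ½ + ¾ = 5/4 ≈ 1.2500)
(7*7 + 7)*(p + 144/(-18)) = (7*7 + 7)*(5/4 + 144/(-18)) = (49 + 7)*(5/4 + 144*(-1/18)) = 56*(5/4 - 8) = 56*(-27/4) = -378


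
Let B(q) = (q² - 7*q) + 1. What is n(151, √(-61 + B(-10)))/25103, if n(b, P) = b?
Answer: 151/25103 ≈ 0.0060152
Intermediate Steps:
B(q) = 1 + q² - 7*q
n(151, √(-61 + B(-10)))/25103 = 151/25103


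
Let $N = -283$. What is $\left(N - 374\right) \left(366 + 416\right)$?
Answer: $-513774$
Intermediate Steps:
$\left(N - 374\right) \left(366 + 416\right) = \left(-283 - 374\right) \left(366 + 416\right) = \left(-657\right) 782 = -513774$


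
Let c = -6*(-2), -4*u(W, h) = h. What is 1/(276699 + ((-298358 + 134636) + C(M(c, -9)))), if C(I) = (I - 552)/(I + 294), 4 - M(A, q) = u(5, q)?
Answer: 1183/133649590 ≈ 8.8515e-6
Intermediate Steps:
u(W, h) = -h/4
c = 12
M(A, q) = 4 + q/4 (M(A, q) = 4 - (-1)*q/4 = 4 + q/4)
C(I) = (-552 + I)/(294 + I)
1/(276699 + ((-298358 + 134636) + C(M(c, -9)))) = 1/(276699 + ((-298358 + 134636) + (-552 + (4 + (¼)*(-9)))/(294 + (4 + (¼)*(-9))))) = 1/(276699 + (-163722 + (-552 + (4 - 9/4))/(294 + (4 - 9/4)))) = 1/(276699 + (-163722 + (-552 + 7/4)/(294 + 7/4))) = 1/(276699 + (-163722 - 2201/4/(1183/4))) = 1/(276699 + (-163722 + (4/1183)*(-2201/4))) = 1/(276699 + (-163722 - 2201/1183)) = 1/(276699 - 193685327/1183) = 1/(133649590/1183) = 1183/133649590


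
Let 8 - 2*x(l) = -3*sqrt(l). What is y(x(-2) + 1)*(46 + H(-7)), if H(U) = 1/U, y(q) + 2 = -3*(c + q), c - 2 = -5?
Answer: -2568/7 - 2889*I*sqrt(2)/14 ≈ -366.86 - 291.83*I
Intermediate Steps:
x(l) = 4 + 3*sqrt(l)/2 (x(l) = 4 - (-3)*sqrt(l)/2 = 4 + 3*sqrt(l)/2)
c = -3 (c = 2 - 5 = -3)
y(q) = 7 - 3*q (y(q) = -2 - 3*(-3 + q) = -2 + (9 - 3*q) = 7 - 3*q)
y(x(-2) + 1)*(46 + H(-7)) = (7 - 3*((4 + 3*sqrt(-2)/2) + 1))*(46 + 1/(-7)) = (7 - 3*((4 + 3*(I*sqrt(2))/2) + 1))*(46 - 1/7) = (7 - 3*((4 + 3*I*sqrt(2)/2) + 1))*(321/7) = (7 - 3*(5 + 3*I*sqrt(2)/2))*(321/7) = (7 + (-15 - 9*I*sqrt(2)/2))*(321/7) = (-8 - 9*I*sqrt(2)/2)*(321/7) = -2568/7 - 2889*I*sqrt(2)/14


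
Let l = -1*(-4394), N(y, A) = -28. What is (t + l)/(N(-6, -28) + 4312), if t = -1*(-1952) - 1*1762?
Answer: 382/357 ≈ 1.0700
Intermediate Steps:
l = 4394
t = 190 (t = 1952 - 1762 = 190)
(t + l)/(N(-6, -28) + 4312) = (190 + 4394)/(-28 + 4312) = 4584/4284 = 4584*(1/4284) = 382/357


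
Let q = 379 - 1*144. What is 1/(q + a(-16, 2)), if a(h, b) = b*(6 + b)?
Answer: 1/251 ≈ 0.0039841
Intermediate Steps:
q = 235 (q = 379 - 144 = 235)
1/(q + a(-16, 2)) = 1/(235 + 2*(6 + 2)) = 1/(235 + 2*8) = 1/(235 + 16) = 1/251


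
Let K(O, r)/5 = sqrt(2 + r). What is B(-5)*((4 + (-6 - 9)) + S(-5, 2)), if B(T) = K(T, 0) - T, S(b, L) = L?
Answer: -45 - 45*sqrt(2) ≈ -108.64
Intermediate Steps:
K(O, r) = 5*sqrt(2 + r)
B(T) = -T + 5*sqrt(2) (B(T) = 5*sqrt(2 + 0) - T = 5*sqrt(2) - T = -T + 5*sqrt(2))
B(-5)*((4 + (-6 - 9)) + S(-5, 2)) = (-1*(-5) + 5*sqrt(2))*((4 + (-6 - 9)) + 2) = (5 + 5*sqrt(2))*((4 - 15) + 2) = (5 + 5*sqrt(2))*(-11 + 2) = (5 + 5*sqrt(2))*(-9) = -45 - 45*sqrt(2)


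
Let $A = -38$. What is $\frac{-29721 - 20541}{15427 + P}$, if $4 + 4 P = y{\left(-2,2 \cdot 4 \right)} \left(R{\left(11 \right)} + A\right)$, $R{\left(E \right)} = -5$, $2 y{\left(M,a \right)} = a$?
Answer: $- \frac{50262}{15383} \approx -3.2674$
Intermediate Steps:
$y{\left(M,a \right)} = \frac{a}{2}$
$P = -44$ ($P = -1 + \frac{\frac{2 \cdot 4}{2} \left(-5 - 38\right)}{4} = -1 + \frac{\frac{1}{2} \cdot 8 \left(-43\right)}{4} = -1 + \frac{4 \left(-43\right)}{4} = -1 + \frac{1}{4} \left(-172\right) = -1 - 43 = -44$)
$\frac{-29721 - 20541}{15427 + P} = \frac{-29721 - 20541}{15427 - 44} = - \frac{50262}{15383}$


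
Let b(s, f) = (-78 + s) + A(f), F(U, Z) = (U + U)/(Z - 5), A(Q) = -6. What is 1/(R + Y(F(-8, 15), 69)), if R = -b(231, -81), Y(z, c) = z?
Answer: -5/743 ≈ -0.0067295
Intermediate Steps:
F(U, Z) = 2*U/(-5 + Z) (F(U, Z) = (2*U)/(-5 + Z) = 2*U/(-5 + Z))
b(s, f) = -84 + s (b(s, f) = (-78 + s) - 6 = -84 + s)
R = -147 (R = -(-84 + 231) = -1*147 = -147)
1/(R + Y(F(-8, 15), 69)) = 1/(-147 + 2*(-8)/(-5 + 15)) = 1/(-147 + 2*(-8)/10) = 1/(-147 + 2*(-8)*(⅒)) = 1/(-147 - 8/5) = 1/(-743/5) = -5/743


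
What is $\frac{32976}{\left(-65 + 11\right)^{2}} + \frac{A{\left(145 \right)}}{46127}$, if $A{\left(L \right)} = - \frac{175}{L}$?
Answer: $\frac{1225314793}{108352323} \approx 11.309$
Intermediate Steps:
$\frac{32976}{\left(-65 + 11\right)^{2}} + \frac{A{\left(145 \right)}}{46127} = \frac{32976}{\left(-65 + 11\right)^{2}} + \frac{\left(-175\right) \frac{1}{145}}{46127} = \frac{32976}{\left(-54\right)^{2}} + \left(-175\right) \frac{1}{145} \cdot \frac{1}{46127} = \frac{32976}{2916} - \frac{35}{1337683} = 32976 \cdot \frac{1}{2916} - \frac{35}{1337683} = \frac{916}{81} - \frac{35}{1337683} = \frac{1225314793}{108352323}$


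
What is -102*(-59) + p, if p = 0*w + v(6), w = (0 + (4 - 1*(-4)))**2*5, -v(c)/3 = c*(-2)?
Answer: 6054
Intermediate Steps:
v(c) = 6*c (v(c) = -3*c*(-2) = -(-6)*c = 6*c)
w = 320 (w = (0 + (4 + 4))**2*5 = (0 + 8)**2*5 = 8**2*5 = 64*5 = 320)
p = 36 (p = 0*320 + 6*6 = 0 + 36 = 36)
-102*(-59) + p = -102*(-59) + 36 = 6018 + 36 = 6054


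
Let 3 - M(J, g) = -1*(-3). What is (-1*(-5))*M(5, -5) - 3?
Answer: -3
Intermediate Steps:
M(J, g) = 0 (M(J, g) = 3 - (-1)*(-3) = 3 - 1*3 = 3 - 3 = 0)
(-1*(-5))*M(5, -5) - 3 = -1*(-5)*0 - 3 = 5*0 - 3 = 0 - 3 = -3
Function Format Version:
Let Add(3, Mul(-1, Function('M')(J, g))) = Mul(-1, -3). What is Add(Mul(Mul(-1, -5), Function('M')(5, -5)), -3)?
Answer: -3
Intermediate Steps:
Function('M')(J, g) = 0 (Function('M')(J, g) = Add(3, Mul(-1, Mul(-1, -3))) = Add(3, Mul(-1, 3)) = Add(3, -3) = 0)
Add(Mul(Mul(-1, -5), Function('M')(5, -5)), -3) = Add(Mul(Mul(-1, -5), 0), -3) = Add(Mul(5, 0), -3) = Add(0, -3) = -3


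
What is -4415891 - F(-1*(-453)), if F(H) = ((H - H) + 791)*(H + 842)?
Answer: -5440236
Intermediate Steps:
F(H) = 666022 + 791*H (F(H) = (0 + 791)*(842 + H) = 791*(842 + H) = 666022 + 791*H)
-4415891 - F(-1*(-453)) = -4415891 - (666022 + 791*(-1*(-453))) = -4415891 - (666022 + 791*453) = -4415891 - (666022 + 358323) = -4415891 - 1*1024345 = -4415891 - 1024345 = -5440236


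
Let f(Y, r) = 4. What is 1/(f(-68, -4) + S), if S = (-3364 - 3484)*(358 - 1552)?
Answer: 1/8176516 ≈ 1.2230e-7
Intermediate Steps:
S = 8176512 (S = -6848*(-1194) = 8176512)
1/(f(-68, -4) + S) = 1/(4 + 8176512) = 1/8176516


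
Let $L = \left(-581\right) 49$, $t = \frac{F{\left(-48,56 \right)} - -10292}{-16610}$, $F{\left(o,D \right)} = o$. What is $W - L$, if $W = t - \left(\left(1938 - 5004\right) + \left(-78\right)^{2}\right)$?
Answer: $\frac{211365433}{8305} \approx 25450.0$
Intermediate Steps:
$t = - \frac{5122}{8305}$ ($t = \frac{-48 - -10292}{-16610} = \left(-48 + 10292\right) \left(- \frac{1}{16610}\right) = 10244 \left(- \frac{1}{16610}\right) = - \frac{5122}{8305} \approx -0.61674$)
$L = -28469$
$W = - \frac{25069612}{8305}$ ($W = - \frac{5122}{8305} - \left(\left(1938 - 5004\right) + \left(-78\right)^{2}\right) = - \frac{5122}{8305} - \left(-3066 + 6084\right) = - \frac{5122}{8305} - 3018 = - \frac{25069612}{8305} \approx -3018.6$)
$W - L = - \frac{25069612}{8305} - -28469 = - \frac{25069612}{8305} + 28469 = \frac{211365433}{8305}$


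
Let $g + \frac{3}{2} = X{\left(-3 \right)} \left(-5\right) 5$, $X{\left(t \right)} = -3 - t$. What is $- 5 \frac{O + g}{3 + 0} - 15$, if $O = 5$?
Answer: $- \frac{125}{6} \approx -20.833$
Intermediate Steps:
$g = - \frac{3}{2}$ ($g = - \frac{3}{2} + \left(-3 - -3\right) \left(-5\right) 5 = - \frac{3}{2} + \left(-3 + 3\right) \left(-5\right) 5 = - \frac{3}{2} + 0 \left(-5\right) 5 = - \frac{3}{2} + 0 \cdot 5 = - \frac{3}{2} + 0 = - \frac{3}{2} \approx -1.5$)
$- 5 \frac{O + g}{3 + 0} - 15 = - 5 \frac{5 - \frac{3}{2}}{3 + 0} - 15 = - 5 \cdot \frac{1}{3} \cdot \frac{7}{2} - 15 = \left(-5\right) \frac{7}{6} - 15 = - \frac{35}{6} - 15 = - \frac{125}{6}$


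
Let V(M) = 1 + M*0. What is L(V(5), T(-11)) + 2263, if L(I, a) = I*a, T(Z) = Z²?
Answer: 2384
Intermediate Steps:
V(M) = 1 (V(M) = 1 + 0 = 1)
L(V(5), T(-11)) + 2263 = 1*(-11)² + 2263 = 1*121 + 2263 = 121 + 2263 = 2384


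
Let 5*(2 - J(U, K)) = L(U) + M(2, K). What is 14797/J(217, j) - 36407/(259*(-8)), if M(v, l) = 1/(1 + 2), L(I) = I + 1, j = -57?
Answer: -12489611/37000 ≈ -337.56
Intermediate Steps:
L(I) = 1 + I
M(v, l) = ⅓ (M(v, l) = 1/3 = ⅓)
J(U, K) = 26/15 - U/5 (J(U, K) = 2 - ((1 + U) + ⅓)/5 = 2 - (4/3 + U)/5 = 2 + (-4/15 - U/5) = 26/15 - U/5)
14797/J(217, j) - 36407/(259*(-8)) = 14797/(26/15 - ⅕*217) - 36407/(259*(-8)) = 14797/(26/15 - 217/5) - 36407/(-2072) = 14797/(-125/3) - 36407*(-1/2072) = 14797*(-3/125) + 5201/296 = -44391/125 + 5201/296 = -12489611/37000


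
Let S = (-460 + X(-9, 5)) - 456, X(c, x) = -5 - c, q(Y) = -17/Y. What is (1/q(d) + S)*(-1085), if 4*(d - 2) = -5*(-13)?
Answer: 67366565/68 ≈ 9.9069e+5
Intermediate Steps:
d = 73/4 (d = 2 + (-5*(-13))/4 = 2 + (¼)*65 = 2 + 65/4 = 73/4 ≈ 18.250)
S = -912 (S = (-460 + (-5 - 1*(-9))) - 456 = (-460 + (-5 + 9)) - 456 = (-460 + 4) - 456 = -456 - 456 = -912)
(1/q(d) + S)*(-1085) = (1/(-17/73/4) - 912)*(-1085) = (1/(-17*4/73) - 912)*(-1085) = (1/(-68/73) - 912)*(-1085) = (-73/68 - 912)*(-1085) = -62089/68*(-1085) = 67366565/68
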